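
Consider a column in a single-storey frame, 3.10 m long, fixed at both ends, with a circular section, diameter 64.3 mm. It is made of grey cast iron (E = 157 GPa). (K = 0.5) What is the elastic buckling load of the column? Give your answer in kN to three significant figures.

P_cr ≈ 541 kN

I = πd⁴/64 = π×64.3⁴/64 = 8.391×10^5 mm⁴
I = 8.391×10^5 mm⁴ = 8.391×10^-7 m⁴
Effective length L_e = K·L = 0.5 × 3.10 = 1.550 m
P_cr = π²EI / L_e² = π² × 157×10⁹ × 8.391×10^-7 / 1.550² = 5.412×10^5 N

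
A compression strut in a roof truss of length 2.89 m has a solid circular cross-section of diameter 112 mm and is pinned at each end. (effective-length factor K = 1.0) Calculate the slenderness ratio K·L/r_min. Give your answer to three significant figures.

I = πd⁴/64 = π×112⁴/64 = 7.724×10^6 mm⁴
A = 9.852×10^3 mm²;  r_min = √(I/A) = √(7.724×10^6/9.852×10^3) = 28.00 mm
L_e = K·L = 1 × 2.89 m = 2.890 m = 2890.0 mm
λ = L_e / r_min = 2890.0 / 28.00 = 103

λ ≈ 103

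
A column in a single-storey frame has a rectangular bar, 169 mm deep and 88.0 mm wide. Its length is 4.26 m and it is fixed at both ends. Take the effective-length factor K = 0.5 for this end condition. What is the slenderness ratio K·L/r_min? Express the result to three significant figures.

λ ≈ 83.8

For a rectangle r_min = b/√12 = 88.0/√12 = 25.40 mm
L_e = K·L = 0.5 × 4.26 m = 2.130 m = 2130.0 mm
λ = L_e / r_min = 2130.0 / 25.40 = 83.8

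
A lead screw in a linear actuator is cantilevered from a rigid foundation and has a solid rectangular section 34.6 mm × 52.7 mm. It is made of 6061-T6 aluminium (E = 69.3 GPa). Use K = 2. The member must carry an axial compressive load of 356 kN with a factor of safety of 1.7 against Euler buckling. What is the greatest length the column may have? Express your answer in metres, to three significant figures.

L_max ≈ 0.227 m

Buckling occurs about the weak axis: I_min = h·b³/12 with b = 34.6 mm (the shorter side).
I_min = 52.7×34.6³/12 = 1.819×10^5 mm⁴
I = 1.819×10^-7 m⁴
Required critical load P_cr = n·P = 1.7 × 356 = 605.2 kN = 6.052×10^5 N
From P_cr = π²EI/(K·L)²:  L = (1/K)·√(π²EI/P_cr) = (1/2)·√(π²×6.93×10^10×1.819×10^-7/6.052×10^5)
L = 0.227 m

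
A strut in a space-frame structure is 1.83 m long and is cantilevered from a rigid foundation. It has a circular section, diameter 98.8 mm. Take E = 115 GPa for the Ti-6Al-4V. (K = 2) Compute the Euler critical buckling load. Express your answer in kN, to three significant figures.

I = πd⁴/64 = π×98.8⁴/64 = 4.677×10^6 mm⁴
I = 4.677×10^6 mm⁴ = 4.677×10^-6 m⁴
Effective length L_e = K·L = 2 × 1.83 = 3.660 m
P_cr = π²EI / L_e² = π² × 115×10⁹ × 4.677×10^-6 / 3.660² = 3.963×10^5 N

P_cr ≈ 396 kN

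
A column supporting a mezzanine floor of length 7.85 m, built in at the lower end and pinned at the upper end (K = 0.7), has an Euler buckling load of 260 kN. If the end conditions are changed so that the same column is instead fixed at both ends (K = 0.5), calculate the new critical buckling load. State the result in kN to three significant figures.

P_cr ≈ 510 kN

P_cr ∝ 1/K², so P_cr,new = P_cr,old × (K_old/K_new)² = 260 × (0.7/0.5)²
= 260 × 1.960 = 510 kN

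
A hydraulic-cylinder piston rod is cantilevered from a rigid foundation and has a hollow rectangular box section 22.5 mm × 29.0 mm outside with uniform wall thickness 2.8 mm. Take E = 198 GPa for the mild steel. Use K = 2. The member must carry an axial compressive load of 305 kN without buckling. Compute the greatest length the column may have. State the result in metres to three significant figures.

L_max ≈ 0.170 m

Inner dimensions: h_i = 29.0 − 2×2.8 = 23.40 mm, b_i = 22.5 − 2×2.8 = 16.90 mm
Weak-axis I_min = (h_o·b_o³ − h_i·b_i³)/12 with b_o = 22.5, b_i = 16.90 mm (shorter outer/inner sides).
I_min = (29.0×22.5³ − 23.40×16.90³)/12 = 1.812×10^4 mm⁴
I = 1.812×10^-8 m⁴
At the buckling limit P_cr = P = 3.050×10^5 N
From P_cr = π²EI/(K·L)²:  L = (1/K)·√(π²EI/P_cr) = (1/2)·√(π²×1.98×10^11×1.812×10^-8/3.050×10^5)
L = 0.170 m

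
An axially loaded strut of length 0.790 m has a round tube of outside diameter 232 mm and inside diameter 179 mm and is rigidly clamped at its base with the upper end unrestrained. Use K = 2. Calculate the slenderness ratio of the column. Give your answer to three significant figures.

d_o = 232 mm, d_i = 179 mm
I = π(d_o⁴ − d_i⁴)/64 = π(232⁴ − 179.0⁴)/64 = 9.181×10^7 mm⁴
A = 1.711×10^4 mm²;  r_min = √(I/A) = √(9.181×10^7/1.711×10^4) = 73.26 mm
L_e = K·L = 2 × 0.790 m = 1.580 m = 1580.0 mm
λ = L_e / r_min = 1580.0 / 73.26 = 21.6

λ ≈ 21.6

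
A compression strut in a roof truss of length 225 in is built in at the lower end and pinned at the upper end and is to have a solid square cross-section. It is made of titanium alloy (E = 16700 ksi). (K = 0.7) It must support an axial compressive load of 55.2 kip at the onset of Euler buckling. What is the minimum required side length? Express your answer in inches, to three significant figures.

a ≈ 3.16 in

L_e = K·L = 0.7 × 225 = 157.5 in
Required I = P_cr·L_e²/(π²E) = 5.520×10^4 × 157.5² / (π² × 1.67×10^7) = 8.308 in⁴
Solid square: I = a⁴/12  ⇒  a = (12I)^(1/4) = (12×8.308)^(1/4) = 3.16 in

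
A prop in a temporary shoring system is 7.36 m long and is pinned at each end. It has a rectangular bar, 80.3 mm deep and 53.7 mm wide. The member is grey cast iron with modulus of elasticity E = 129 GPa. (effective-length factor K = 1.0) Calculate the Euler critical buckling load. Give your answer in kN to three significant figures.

P_cr ≈ 24.4 kN

Buckling occurs about the weak axis: I_min = h·b³/12 with b = 53.7 mm (the shorter side).
I_min = 80.3×53.7³/12 = 1.036×10^6 mm⁴
I = 1.036×10^6 mm⁴ = 1.036×10^-6 m⁴
Effective length L_e = K·L = 1 × 7.36 = 7.360 m
P_cr = π²EI / L_e² = π² × 129×10⁹ × 1.036×10^-6 / 7.360² = 2.436×10^4 N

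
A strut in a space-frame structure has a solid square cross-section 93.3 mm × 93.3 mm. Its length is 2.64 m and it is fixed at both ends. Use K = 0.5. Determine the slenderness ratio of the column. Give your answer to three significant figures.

λ ≈ 49.0

I = a⁴/12 = 93.3⁴/12 = 6.315×10^6 mm⁴
A = 8.705×10^3 mm²;  r_min = √(I/A) = √(6.315×10^6/8.705×10^3) = 26.93 mm
L_e = K·L = 0.5 × 2.64 m = 1.320 m = 1320.0 mm
λ = L_e / r_min = 1320.0 / 26.93 = 49.0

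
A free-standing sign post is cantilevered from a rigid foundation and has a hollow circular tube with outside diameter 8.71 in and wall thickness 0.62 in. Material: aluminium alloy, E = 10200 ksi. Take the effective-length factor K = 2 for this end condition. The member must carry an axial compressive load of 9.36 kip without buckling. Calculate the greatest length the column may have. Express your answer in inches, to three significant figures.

L_max ≈ 590 in

Inner diameter d_i = 8.71 − 2×0.62 = 7.470 in
I = π(d_o⁴ − d_i⁴)/64 = π(8.71⁴ − 7.470⁴)/64 = 129.7 in⁴
At the buckling limit P_cr = P = 9.360×10^3 lb
From P_cr = π²EI/(K·L)²:  L = (1/K)·√(π²EI/P_cr) = (1/2)·√(π²×1.02×10^7×129.7/9.360×10^3)
L = 590 in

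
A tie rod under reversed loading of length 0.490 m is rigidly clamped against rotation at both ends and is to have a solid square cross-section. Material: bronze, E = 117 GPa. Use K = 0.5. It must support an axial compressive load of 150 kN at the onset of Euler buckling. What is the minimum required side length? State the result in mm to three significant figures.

L_e = K·L = 0.5 × 0.490 = 0.2450 m
Required I = P_cr·L_e²/(π²E) = 1.500×10^5 × 0.2450² / (π² × 1.17×10^11) = 7.797×10^-9 m⁴
I_req = 7.797×10^3 mm⁴
Solid square: I = a⁴/12  ⇒  a = (12I)^(1/4) = (12×7.797×10^3)^(1/4) = 17.5 mm

a ≈ 17.5 mm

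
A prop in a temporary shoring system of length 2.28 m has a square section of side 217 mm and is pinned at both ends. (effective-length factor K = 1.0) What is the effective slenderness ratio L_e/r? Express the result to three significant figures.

λ ≈ 36.4

For a square r = a/√12 = 217/√12 = 62.64 mm
L_e = K·L = 1 × 2.28 m = 2.280 m = 2280.0 mm
λ = L_e / r_min = 2280.0 / 62.64 = 36.4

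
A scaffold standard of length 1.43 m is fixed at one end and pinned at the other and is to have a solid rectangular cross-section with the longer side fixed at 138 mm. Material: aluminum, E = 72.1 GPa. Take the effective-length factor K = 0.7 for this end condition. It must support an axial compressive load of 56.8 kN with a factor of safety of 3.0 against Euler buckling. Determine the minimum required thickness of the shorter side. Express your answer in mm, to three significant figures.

Required P_cr = n·P = 3.0 × 56.8 = 170.4 kN
L_e = K·L = 0.7 × 1.43 = 1.001 m
Required I = P_cr·L_e²/(π²E) = 1.704×10^5 × 1.001² / (π² × 7.21×10^10) = 2.399×10^-7 m⁴
I_req = 2.399×10^5 mm⁴
Rectangle, weak axis: I_min = h·b³/12 with h = 138 mm fixed  ⇒  b = (12I/h)^(1/3) = 27.5 mm

b ≈ 27.5 mm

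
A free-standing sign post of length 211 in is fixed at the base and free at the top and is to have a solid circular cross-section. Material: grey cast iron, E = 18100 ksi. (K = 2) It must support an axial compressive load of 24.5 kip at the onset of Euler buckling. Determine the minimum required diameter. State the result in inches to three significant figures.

d ≈ 4.72 in

L_e = K·L = 2 × 211 = 422.0 in
Required I = P_cr·L_e²/(π²E) = 2.450×10^4 × 422.0² / (π² × 1.81×10^7) = 24.42 in⁴
Solid circle: I = πd⁴/64  ⇒  d = (64I/π)^(1/4) = (64×24.42/π)^(1/4) = 4.72 in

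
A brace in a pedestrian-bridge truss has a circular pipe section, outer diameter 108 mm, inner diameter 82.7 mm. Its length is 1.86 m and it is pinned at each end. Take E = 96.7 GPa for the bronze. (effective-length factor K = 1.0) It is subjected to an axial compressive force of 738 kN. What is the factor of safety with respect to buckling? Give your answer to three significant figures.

n ≈ 1.64

d_o = 108 mm, d_i = 82.7 mm
I = π(d_o⁴ − d_i⁴)/64 = π(108⁴ − 82.70⁴)/64 = 4.382×10^6 mm⁴
I = 4.382×10^6 mm⁴ = 4.382×10^-6 m⁴
Effective length L_e = K·L = 1 × 1.86 = 1.860 m
P_cr = π²EI / L_e² = π² × 96.7×10⁹ × 4.382×10^-6 / 1.860² = 1.209×10^6 N
Factor of safety n = P_cr / P = 1208.9 / 738 = 1.64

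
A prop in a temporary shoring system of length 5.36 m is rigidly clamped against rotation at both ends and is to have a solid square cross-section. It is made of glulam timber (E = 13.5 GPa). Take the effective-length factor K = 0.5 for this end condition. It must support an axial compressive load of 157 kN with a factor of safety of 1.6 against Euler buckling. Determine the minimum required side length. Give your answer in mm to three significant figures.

Required P_cr = n·P = 1.6 × 157 = 251.2 kN
L_e = K·L = 0.5 × 5.36 = 2.680 m
Required I = P_cr·L_e²/(π²E) = 2.512×10^5 × 2.680² / (π² × 1.35×10^10) = 1.354×10^-5 m⁴
I_req = 1.354×10^7 mm⁴
Solid square: I = a⁴/12  ⇒  a = (12I)^(1/4) = (12×1.354×10^7)^(1/4) = 113 mm

a ≈ 113 mm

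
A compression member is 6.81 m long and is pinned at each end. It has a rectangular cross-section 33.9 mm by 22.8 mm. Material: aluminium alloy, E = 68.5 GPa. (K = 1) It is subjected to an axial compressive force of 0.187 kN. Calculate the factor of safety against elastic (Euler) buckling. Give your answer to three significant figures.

n ≈ 2.61

Buckling occurs about the weak axis: I_min = h·b³/12 with b = 22.8 mm (the shorter side).
I_min = 33.9×22.8³/12 = 3.348×10^4 mm⁴
I = 3.348×10^4 mm⁴ = 3.348×10^-8 m⁴
Effective length L_e = K·L = 1 × 6.81 = 6.810 m
P_cr = π²EI / L_e² = π² × 68.5×10⁹ × 3.348×10^-8 / 6.810² = 488.1 N
Factor of safety n = P_cr / P = 0.48811 / 0.187 = 2.61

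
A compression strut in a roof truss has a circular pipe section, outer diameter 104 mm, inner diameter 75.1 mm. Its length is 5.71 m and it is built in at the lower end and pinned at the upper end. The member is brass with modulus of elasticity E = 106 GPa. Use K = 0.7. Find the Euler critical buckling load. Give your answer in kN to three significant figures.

P_cr ≈ 274 kN

d_o = 104 mm, d_i = 75.1 mm
I = π(d_o⁴ − d_i⁴)/64 = π(104⁴ − 75.10⁴)/64 = 4.181×10^6 mm⁴
I = 4.181×10^6 mm⁴ = 4.181×10^-6 m⁴
Effective length L_e = K·L = 0.7 × 5.71 = 3.997 m
P_cr = π²EI / L_e² = π² × 106×10⁹ × 4.181×10^-6 / 3.997² = 2.738×10^5 N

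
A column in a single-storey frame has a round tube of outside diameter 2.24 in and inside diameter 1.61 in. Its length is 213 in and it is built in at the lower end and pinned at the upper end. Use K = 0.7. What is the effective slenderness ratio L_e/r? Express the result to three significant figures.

λ ≈ 216

d_o = 2.24 in, d_i = 1.61 in
I = π(d_o⁴ − d_i⁴)/64 = π(2.24⁴ − 1.610⁴)/64 = 0.9060 in⁴
A = 1.905 in²;  r_min = √(I/A) = √(0.9060/1.905) = 0.6896 in
L_e = K·L = 0.7 × 213 = 149.1 in
λ = L_e / r_min = 149.10 / 0.6896 = 216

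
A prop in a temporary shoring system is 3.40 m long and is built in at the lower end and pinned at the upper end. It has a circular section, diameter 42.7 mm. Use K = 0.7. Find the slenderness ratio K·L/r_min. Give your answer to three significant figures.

For a solid circle r = d/4 = 42.7/4 = 10.68 mm
L_e = K·L = 0.7 × 3.40 m = 2.380 m = 2380.0 mm
λ = L_e / r_min = 2380.0 / 10.68 = 223

λ ≈ 223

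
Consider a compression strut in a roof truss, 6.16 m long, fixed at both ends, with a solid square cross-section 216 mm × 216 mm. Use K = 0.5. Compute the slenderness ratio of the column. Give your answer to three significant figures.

For a square r = a/√12 = 216/√12 = 62.35 mm
L_e = K·L = 0.5 × 6.16 m = 3.080 m = 3080.0 mm
λ = L_e / r_min = 3080.0 / 62.35 = 49.4

λ ≈ 49.4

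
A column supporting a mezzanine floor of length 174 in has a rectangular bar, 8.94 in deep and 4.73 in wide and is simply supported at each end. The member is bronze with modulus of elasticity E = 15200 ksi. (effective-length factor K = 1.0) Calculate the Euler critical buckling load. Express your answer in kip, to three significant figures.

Buckling occurs about the weak axis: I_min = h·b³/12 with b = 4.73 in (the shorter side).
I_min = 8.94×4.73³/12 = 78.84 in⁴
Effective length L_e = K·L = 1 × 174 = 174.0 in
P_cr = π²EI / L_e² = π² × 15200×10³ × 78.84 / 174.0² = 3.906×10^5 lb

P_cr ≈ 391 kip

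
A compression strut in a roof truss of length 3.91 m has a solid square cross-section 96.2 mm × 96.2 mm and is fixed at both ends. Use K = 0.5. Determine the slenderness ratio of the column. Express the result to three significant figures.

λ ≈ 70.4

I = a⁴/12 = 96.2⁴/12 = 7.137×10^6 mm⁴
A = 9.254×10^3 mm²;  r_min = √(I/A) = √(7.137×10^6/9.254×10^3) = 27.77 mm
L_e = K·L = 0.5 × 3.91 m = 1.955 m = 1955.0 mm
λ = L_e / r_min = 1955.0 / 27.77 = 70.4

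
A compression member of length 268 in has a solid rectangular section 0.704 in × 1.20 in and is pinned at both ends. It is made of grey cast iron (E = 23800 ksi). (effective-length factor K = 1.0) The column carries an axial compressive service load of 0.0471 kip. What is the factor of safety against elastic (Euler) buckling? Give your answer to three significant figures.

Buckling occurs about the weak axis: I_min = h·b³/12 with b = 0.704 in (the shorter side).
I_min = 1.20×0.704³/12 = 3.489×10^-2 in⁴
Effective length L_e = K·L = 1 × 268 = 268.0 in
P_cr = π²EI / L_e² = π² × 23800×10³ × 3.489×10^-2 / 268.0² = 114.1 lb
Factor of safety n = P_cr / P = 0.11411 / 0.0471 = 2.42

n ≈ 2.42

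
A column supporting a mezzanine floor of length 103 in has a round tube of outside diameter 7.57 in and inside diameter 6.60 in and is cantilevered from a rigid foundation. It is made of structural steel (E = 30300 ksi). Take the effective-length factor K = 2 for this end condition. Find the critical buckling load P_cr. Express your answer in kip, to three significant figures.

d_o = 7.57 in, d_i = 6.60 in
I = π(d_o⁴ − d_i⁴)/64 = π(7.57⁴ − 6.600⁴)/64 = 68.05 in⁴
Effective length L_e = K·L = 2 × 103 = 206.0 in
P_cr = π²EI / L_e² = π² × 30300×10³ × 68.05 / 206.0² = 4.796×10^5 lb

P_cr ≈ 480 kip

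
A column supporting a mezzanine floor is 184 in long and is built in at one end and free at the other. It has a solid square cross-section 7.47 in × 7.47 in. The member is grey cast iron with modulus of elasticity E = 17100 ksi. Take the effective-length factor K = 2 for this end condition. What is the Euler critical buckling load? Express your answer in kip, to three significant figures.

I = a⁴/12 = 7.47⁴/12 = 259.5 in⁴
Effective length L_e = K·L = 2 × 184 = 368.0 in
P_cr = π²EI / L_e² = π² × 17100×10³ × 259.5 / 368.0² = 3.234×10^5 lb

P_cr ≈ 323 kip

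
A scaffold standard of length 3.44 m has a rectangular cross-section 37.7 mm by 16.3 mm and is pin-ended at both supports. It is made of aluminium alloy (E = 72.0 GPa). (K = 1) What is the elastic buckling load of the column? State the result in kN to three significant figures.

Buckling occurs about the weak axis: I_min = h·b³/12 with b = 16.3 mm (the shorter side).
I_min = 37.7×16.3³/12 = 1.361×10^4 mm⁴
I = 1.361×10^4 mm⁴ = 1.361×10^-8 m⁴
Effective length L_e = K·L = 1 × 3.44 = 3.440 m
P_cr = π²EI / L_e² = π² × 72.0×10⁹ × 1.361×10^-8 / 3.440² = 817.0 N

P_cr ≈ 0.817 kN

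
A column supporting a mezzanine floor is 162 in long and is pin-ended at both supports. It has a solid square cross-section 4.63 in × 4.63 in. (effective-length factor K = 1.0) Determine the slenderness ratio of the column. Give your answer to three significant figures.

I = a⁴/12 = 4.63⁴/12 = 38.30 in⁴
A = 21.44 in²;  r_min = √(I/A) = √(38.30/21.44) = 1.337 in
L_e = K·L = 1 × 162 = 162.0 in
λ = L_e / r_min = 162.00 / 1.337 = 121

λ ≈ 121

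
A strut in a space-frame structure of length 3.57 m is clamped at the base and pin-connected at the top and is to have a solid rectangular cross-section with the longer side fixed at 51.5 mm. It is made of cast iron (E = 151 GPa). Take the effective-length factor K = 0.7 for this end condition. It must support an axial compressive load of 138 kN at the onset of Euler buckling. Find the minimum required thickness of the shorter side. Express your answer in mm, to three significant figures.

L_e = K·L = 0.7 × 3.57 = 2.499 m
Required I = P_cr·L_e²/(π²E) = 1.380×10^5 × 2.499² / (π² × 1.51×10^11) = 5.783×10^-7 m⁴
I_req = 5.783×10^5 mm⁴
Rectangle, weak axis: I_min = h·b³/12 with h = 51.5 mm fixed  ⇒  b = (12I/h)^(1/3) = 51.3 mm

b ≈ 51.3 mm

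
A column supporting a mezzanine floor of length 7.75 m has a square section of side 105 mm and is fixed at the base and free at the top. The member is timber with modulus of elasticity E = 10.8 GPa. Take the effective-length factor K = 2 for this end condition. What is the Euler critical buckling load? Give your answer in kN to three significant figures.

P_cr ≈ 4.49 kN

I = a⁴/12 = 105⁴/12 = 1.013×10^7 mm⁴
I = 1.013×10^7 mm⁴ = 1.013×10^-5 m⁴
Effective length L_e = K·L = 2 × 7.75 = 15.50 m
P_cr = π²EI / L_e² = π² × 10.8×10⁹ × 1.013×10^-5 / 15.50² = 4.494×10^3 N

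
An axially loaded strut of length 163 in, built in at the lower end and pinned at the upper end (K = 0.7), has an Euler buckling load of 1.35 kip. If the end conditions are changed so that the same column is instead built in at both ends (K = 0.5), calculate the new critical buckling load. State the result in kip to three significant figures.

P_cr ∝ 1/K², so P_cr,new = P_cr,old × (K_old/K_new)² = 1.35 × (0.7/0.5)²
= 1.35 × 1.960 = 2.65 kip

P_cr ≈ 2.65 kip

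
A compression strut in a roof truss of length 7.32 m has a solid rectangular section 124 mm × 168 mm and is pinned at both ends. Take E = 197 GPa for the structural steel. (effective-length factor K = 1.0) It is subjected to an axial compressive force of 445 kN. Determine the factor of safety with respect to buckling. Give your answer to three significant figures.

n ≈ 2.18

Buckling occurs about the weak axis: I_min = h·b³/12 with b = 124 mm (the shorter side).
I_min = 168×124³/12 = 2.669×10^7 mm⁴
I = 2.669×10^7 mm⁴ = 2.669×10^-5 m⁴
Effective length L_e = K·L = 1 × 7.32 = 7.320 m
P_cr = π²EI / L_e² = π² × 197×10⁹ × 2.669×10^-5 / 7.320² = 9.686×10^5 N
Factor of safety n = P_cr / P = 968.58 / 445 = 2.18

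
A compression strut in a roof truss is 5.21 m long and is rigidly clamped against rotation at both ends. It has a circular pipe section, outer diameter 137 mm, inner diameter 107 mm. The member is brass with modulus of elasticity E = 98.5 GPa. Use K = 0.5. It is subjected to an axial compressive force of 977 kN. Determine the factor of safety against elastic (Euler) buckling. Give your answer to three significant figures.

d_o = 137 mm, d_i = 107 mm
I = π(d_o⁴ − d_i⁴)/64 = π(137⁴ − 107.0⁴)/64 = 1.086×10^7 mm⁴
I = 1.086×10^7 mm⁴ = 1.086×10^-5 m⁴
Effective length L_e = K·L = 0.5 × 5.21 = 2.605 m
P_cr = π²EI / L_e² = π² × 98.5×10⁹ × 1.086×10^-5 / 2.605² = 1.555×10^6 N
Factor of safety n = P_cr / P = 1555.5 / 977 = 1.59

n ≈ 1.59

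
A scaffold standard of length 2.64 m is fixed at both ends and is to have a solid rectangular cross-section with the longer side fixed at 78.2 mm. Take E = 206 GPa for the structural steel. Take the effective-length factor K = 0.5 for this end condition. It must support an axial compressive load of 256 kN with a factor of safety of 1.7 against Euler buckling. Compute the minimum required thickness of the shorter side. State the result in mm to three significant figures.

b ≈ 38.5 mm

Required P_cr = n·P = 1.7 × 256 = 435.2 kN
L_e = K·L = 0.5 × 2.64 = 1.320 m
Required I = P_cr·L_e²/(π²E) = 4.352×10^5 × 1.320² / (π² × 2.06×10^11) = 3.730×10^-7 m⁴
I_req = 3.730×10^5 mm⁴
Rectangle, weak axis: I_min = h·b³/12 with h = 78.2 mm fixed  ⇒  b = (12I/h)^(1/3) = 38.5 mm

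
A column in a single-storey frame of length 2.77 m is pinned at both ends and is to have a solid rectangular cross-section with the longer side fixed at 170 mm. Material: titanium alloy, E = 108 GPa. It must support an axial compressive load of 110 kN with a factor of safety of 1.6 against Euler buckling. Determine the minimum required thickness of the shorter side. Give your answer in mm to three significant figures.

Required P_cr = n·P = 1.6 × 110 = 176.0 kN
L_e = K·L = 1 × 2.77 = 2.770 m
Required I = P_cr·L_e²/(π²E) = 1.760×10^5 × 2.770² / (π² × 1.08×10^11) = 1.267×10^-6 m⁴
I_req = 1.267×10^6 mm⁴
Rectangle, weak axis: I_min = h·b³/12 with h = 170 mm fixed  ⇒  b = (12I/h)^(1/3) = 44.7 mm

b ≈ 44.7 mm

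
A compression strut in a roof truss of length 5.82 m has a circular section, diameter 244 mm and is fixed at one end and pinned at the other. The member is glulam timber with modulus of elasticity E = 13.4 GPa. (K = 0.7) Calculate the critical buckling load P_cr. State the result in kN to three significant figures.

I = πd⁴/64 = π×244⁴/64 = 1.740×10^8 mm⁴
I = 1.740×10^8 mm⁴ = 1.740×10^-4 m⁴
Effective length L_e = K·L = 0.7 × 5.82 = 4.074 m
P_cr = π²EI / L_e² = π² × 13.4×10⁹ × 1.740×10^-4 / 4.074² = 1.386×10^6 N

P_cr ≈ 1390 kN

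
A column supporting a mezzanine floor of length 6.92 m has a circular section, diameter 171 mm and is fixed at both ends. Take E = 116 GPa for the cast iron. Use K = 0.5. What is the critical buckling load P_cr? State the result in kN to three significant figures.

P_cr ≈ 4010 kN

I = πd⁴/64 = π×171⁴/64 = 4.197×10^7 mm⁴
I = 4.197×10^7 mm⁴ = 4.197×10^-5 m⁴
Effective length L_e = K·L = 0.5 × 6.92 = 3.460 m
P_cr = π²EI / L_e² = π² × 116×10⁹ × 4.197×10^-5 / 3.460² = 4.014×10^6 N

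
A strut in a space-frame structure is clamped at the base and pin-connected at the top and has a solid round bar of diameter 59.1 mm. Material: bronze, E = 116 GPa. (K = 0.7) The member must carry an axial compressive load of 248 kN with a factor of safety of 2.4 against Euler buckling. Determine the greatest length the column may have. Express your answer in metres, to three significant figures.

L_max ≈ 1.53 m

I = πd⁴/64 = π×59.1⁴/64 = 5.989×10^5 mm⁴
I = 5.989×10^-7 m⁴
Required critical load P_cr = n·P = 2.4 × 248 = 595.2 kN = 5.952×10^5 N
From P_cr = π²EI/(K·L)²:  L = (1/K)·√(π²EI/P_cr) = (1/0.7)·√(π²×1.16×10^11×5.989×10^-7/5.952×10^5)
L = 1.53 m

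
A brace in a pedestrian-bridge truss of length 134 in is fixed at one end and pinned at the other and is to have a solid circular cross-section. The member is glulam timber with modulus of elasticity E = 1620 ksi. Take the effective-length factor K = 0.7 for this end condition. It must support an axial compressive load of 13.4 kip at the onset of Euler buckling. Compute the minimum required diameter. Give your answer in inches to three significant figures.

d ≈ 3.50 in

L_e = K·L = 0.7 × 134 = 93.80 in
Required I = P_cr·L_e²/(π²E) = 1.340×10^4 × 93.80² / (π² × 1.62×10^6) = 7.374 in⁴
Solid circle: I = πd⁴/64  ⇒  d = (64I/π)^(1/4) = (64×7.374/π)^(1/4) = 3.50 in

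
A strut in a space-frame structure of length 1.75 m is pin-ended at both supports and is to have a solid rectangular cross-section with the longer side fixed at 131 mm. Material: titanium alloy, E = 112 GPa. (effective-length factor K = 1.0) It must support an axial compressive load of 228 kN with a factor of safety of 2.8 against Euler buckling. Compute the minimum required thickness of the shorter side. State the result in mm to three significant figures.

b ≈ 54.5 mm

Required P_cr = n·P = 2.8 × 228 = 638.4 kN
L_e = K·L = 1 × 1.75 = 1.750 m
Required I = P_cr·L_e²/(π²E) = 6.384×10^5 × 1.750² / (π² × 1.12×10^11) = 1.769×10^-6 m⁴
I_req = 1.769×10^6 mm⁴
Rectangle, weak axis: I_min = h·b³/12 with h = 131 mm fixed  ⇒  b = (12I/h)^(1/3) = 54.5 mm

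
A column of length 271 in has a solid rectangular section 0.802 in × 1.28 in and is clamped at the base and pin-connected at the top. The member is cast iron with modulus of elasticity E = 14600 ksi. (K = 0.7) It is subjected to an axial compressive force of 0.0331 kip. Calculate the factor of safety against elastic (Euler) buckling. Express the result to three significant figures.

Buckling occurs about the weak axis: I_min = h·b³/12 with b = 0.802 in (the shorter side).
I_min = 1.28×0.802³/12 = 5.502×10^-2 in⁴
Effective length L_e = K·L = 0.7 × 271 = 189.7 in
P_cr = π²EI / L_e² = π² × 14600×10³ × 5.502×10^-2 / 189.7² = 220.3 lb
Factor of safety n = P_cr / P = 0.22033 / 0.0331 = 6.66

n ≈ 6.66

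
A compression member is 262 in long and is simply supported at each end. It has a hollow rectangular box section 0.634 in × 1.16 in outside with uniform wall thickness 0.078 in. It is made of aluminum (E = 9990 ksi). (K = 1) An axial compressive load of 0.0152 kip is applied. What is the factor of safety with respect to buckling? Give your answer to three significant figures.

n ≈ 1.46

Inner dimensions: h_i = 1.16 − 2×0.078 = 1.004 in, b_i = 0.634 − 2×0.078 = 0.4780 in
Weak-axis I_min = (h_o·b_o³ − h_i·b_i³)/12 with b_o = 0.634, b_i = 0.4780 in (shorter outer/inner sides).
I_min = (1.16×0.634³ − 1.004×0.4780³)/12 = 1.550×10^-2 in⁴
Effective length L_e = K·L = 1 × 262 = 262.0 in
P_cr = π²EI / L_e² = π² × 9990×10³ × 1.550×10^-2 / 262.0² = 22.26 lb
Factor of safety n = P_cr / P = 0.022259 / 0.0152 = 1.46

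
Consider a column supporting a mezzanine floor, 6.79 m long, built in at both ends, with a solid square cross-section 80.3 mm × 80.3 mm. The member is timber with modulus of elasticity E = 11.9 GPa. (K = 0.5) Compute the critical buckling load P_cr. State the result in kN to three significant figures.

I = a⁴/12 = 80.3⁴/12 = 3.465×10^6 mm⁴
I = 3.465×10^6 mm⁴ = 3.465×10^-6 m⁴
Effective length L_e = K·L = 0.5 × 6.79 = 3.395 m
P_cr = π²EI / L_e² = π² × 11.9×10⁹ × 3.465×10^-6 / 3.395² = 3.531×10^4 N

P_cr ≈ 35.3 kN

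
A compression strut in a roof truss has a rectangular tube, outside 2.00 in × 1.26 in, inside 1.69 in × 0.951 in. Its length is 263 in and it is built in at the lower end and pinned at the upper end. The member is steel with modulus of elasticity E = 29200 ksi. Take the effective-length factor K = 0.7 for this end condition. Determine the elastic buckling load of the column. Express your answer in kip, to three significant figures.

P_cr ≈ 1.80 kip

Weak-axis I_min = (h_o·b_o³ − h_i·b_i³)/12 with b_o = 1.26, b_i = 0.9510 in (shorter outer/inner sides).
I_min = (2.00×1.26³ − 1.690×0.9510³)/12 = 0.2123 in⁴
Effective length L_e = K·L = 0.7 × 263 = 184.1 in
P_cr = π²EI / L_e² = π² × 29200×10³ × 0.2123 / 184.1² = 1.805×10^3 lb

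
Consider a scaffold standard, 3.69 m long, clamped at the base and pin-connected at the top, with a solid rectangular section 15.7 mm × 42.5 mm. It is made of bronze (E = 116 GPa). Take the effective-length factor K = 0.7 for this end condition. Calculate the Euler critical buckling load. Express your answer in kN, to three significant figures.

Buckling occurs about the weak axis: I_min = h·b³/12 with b = 15.7 mm (the shorter side).
I_min = 42.5×15.7³/12 = 1.371×10^4 mm⁴
I = 1.371×10^4 mm⁴ = 1.371×10^-8 m⁴
Effective length L_e = K·L = 0.7 × 3.69 = 2.583 m
P_cr = π²EI / L_e² = π² × 116×10⁹ × 1.371×10^-8 / 2.583² = 2.352×10^3 N

P_cr ≈ 2.35 kN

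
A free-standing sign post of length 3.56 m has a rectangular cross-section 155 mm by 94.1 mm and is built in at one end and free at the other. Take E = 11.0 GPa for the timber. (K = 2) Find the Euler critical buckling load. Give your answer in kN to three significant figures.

Buckling occurs about the weak axis: I_min = h·b³/12 with b = 94.1 mm (the shorter side).
I_min = 155×94.1³/12 = 1.076×10^7 mm⁴
I = 1.076×10^7 mm⁴ = 1.076×10^-5 m⁴
Effective length L_e = K·L = 2 × 3.56 = 7.120 m
P_cr = π²EI / L_e² = π² × 11.0×10⁹ × 1.076×10^-5 / 7.120² = 2.305×10^4 N

P_cr ≈ 23.0 kN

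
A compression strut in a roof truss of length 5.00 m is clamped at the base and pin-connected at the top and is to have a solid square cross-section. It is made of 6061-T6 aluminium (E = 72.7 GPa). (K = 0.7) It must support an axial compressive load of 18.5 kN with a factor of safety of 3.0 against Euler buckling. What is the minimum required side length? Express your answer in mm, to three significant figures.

a ≈ 58.1 mm

Required P_cr = n·P = 3.0 × 18.5 = 55.50 kN
L_e = K·L = 0.7 × 5.00 = 3.500 m
Required I = P_cr·L_e²/(π²E) = 5.550×10^4 × 3.500² / (π² × 7.27×10^10) = 9.475×10^-7 m⁴
I_req = 9.475×10^5 mm⁴
Solid square: I = a⁴/12  ⇒  a = (12I)^(1/4) = (12×9.475×10^5)^(1/4) = 58.1 mm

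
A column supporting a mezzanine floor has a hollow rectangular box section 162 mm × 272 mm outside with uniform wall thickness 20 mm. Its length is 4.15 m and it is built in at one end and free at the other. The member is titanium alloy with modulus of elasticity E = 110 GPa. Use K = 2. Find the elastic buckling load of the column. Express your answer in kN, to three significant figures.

Inner dimensions: h_i = 272 − 2×20 = 232.0 mm, b_i = 162 − 2×20 = 122.0 mm
Weak-axis I_min = (h_o·b_o³ − h_i·b_i³)/12 with b_o = 162, b_i = 122.0 mm (shorter outer/inner sides).
I_min = (272×162³ − 232.0×122.0³)/12 = 6.126×10^7 mm⁴
I = 6.126×10^7 mm⁴ = 6.126×10^-5 m⁴
Effective length L_e = K·L = 2 × 4.15 = 8.300 m
P_cr = π²EI / L_e² = π² × 110×10⁹ × 6.126×10^-5 / 8.300² = 9.654×10^5 N

P_cr ≈ 965 kN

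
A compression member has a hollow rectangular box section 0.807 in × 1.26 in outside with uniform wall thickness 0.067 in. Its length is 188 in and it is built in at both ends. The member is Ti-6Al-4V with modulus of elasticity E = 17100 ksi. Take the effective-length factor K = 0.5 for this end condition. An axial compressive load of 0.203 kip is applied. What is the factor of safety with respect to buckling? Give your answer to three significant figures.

n ≈ 2.50

Inner dimensions: h_i = 1.26 − 2×0.067 = 1.126 in, b_i = 0.807 − 2×0.067 = 0.6730 in
Weak-axis I_min = (h_o·b_o³ − h_i·b_i³)/12 with b_o = 0.807, b_i = 0.6730 in (shorter outer/inner sides).
I_min = (1.26×0.807³ − 1.126×0.6730³)/12 = 2.658×10^-2 in⁴
Effective length L_e = K·L = 0.5 × 188 = 94.00 in
P_cr = π²EI / L_e² = π² × 17100×10³ × 2.658×10^-2 / 94.00² = 507.7 lb
Factor of safety n = P_cr / P = 0.50771 / 0.203 = 2.50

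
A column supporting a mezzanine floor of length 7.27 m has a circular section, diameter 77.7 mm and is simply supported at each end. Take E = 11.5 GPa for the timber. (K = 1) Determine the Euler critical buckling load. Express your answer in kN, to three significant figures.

I = πd⁴/64 = π×77.7⁴/64 = 1.789×10^6 mm⁴
I = 1.789×10^6 mm⁴ = 1.789×10^-6 m⁴
Effective length L_e = K·L = 1 × 7.27 = 7.270 m
P_cr = π²EI / L_e² = π² × 11.5×10⁹ × 1.789×10^-6 / 7.270² = 3.842×10^3 N

P_cr ≈ 3.84 kN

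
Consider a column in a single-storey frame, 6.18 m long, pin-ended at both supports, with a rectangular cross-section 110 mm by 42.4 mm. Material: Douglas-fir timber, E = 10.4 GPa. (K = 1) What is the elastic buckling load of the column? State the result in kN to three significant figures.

P_cr ≈ 1.88 kN

Buckling occurs about the weak axis: I_min = h·b³/12 with b = 42.4 mm (the shorter side).
I_min = 110×42.4³/12 = 6.987×10^5 mm⁴
I = 6.987×10^5 mm⁴ = 6.987×10^-7 m⁴
Effective length L_e = K·L = 1 × 6.18 = 6.180 m
P_cr = π²EI / L_e² = π² × 10.4×10⁹ × 6.987×10^-7 / 6.180² = 1.878×10^3 N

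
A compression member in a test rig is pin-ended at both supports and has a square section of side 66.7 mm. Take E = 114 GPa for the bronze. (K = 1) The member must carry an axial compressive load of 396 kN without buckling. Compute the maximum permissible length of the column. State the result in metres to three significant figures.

L_max ≈ 2.16 m

I = a⁴/12 = 66.7⁴/12 = 1.649×10^6 mm⁴
I = 1.649×10^-6 m⁴
At the buckling limit P_cr = P = 3.960×10^5 N
From P_cr = π²EI/(K·L)²:  L = (1/K)·√(π²EI/P_cr) = (1/1)·√(π²×1.14×10^11×1.649×10^-6/3.960×10^5)
L = 2.16 m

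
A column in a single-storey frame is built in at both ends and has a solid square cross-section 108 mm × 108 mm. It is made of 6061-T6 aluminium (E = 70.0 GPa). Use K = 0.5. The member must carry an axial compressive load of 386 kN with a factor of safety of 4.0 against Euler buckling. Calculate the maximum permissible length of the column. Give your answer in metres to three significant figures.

L_max ≈ 4.50 m

I = a⁴/12 = 108⁴/12 = 1.134×10^7 mm⁴
I = 1.134×10^-5 m⁴
Required critical load P_cr = n·P = 4.0 × 386 = 1544 kN = 1.544×10^6 N
From P_cr = π²EI/(K·L)²:  L = (1/K)·√(π²EI/P_cr) = (1/0.5)·√(π²×7.00×10^10×1.134×10^-5/1.544×10^6)
L = 4.50 m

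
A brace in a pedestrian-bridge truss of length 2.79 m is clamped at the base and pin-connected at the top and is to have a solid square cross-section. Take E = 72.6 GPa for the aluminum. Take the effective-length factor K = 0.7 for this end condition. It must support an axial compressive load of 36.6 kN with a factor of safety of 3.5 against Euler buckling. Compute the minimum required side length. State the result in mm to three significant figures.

Required P_cr = n·P = 3.5 × 36.6 = 128.1 kN
L_e = K·L = 0.7 × 2.79 = 1.953 m
Required I = P_cr·L_e²/(π²E) = 1.281×10^5 × 1.953² / (π² × 7.26×10^10) = 6.819×10^-7 m⁴
I_req = 6.819×10^5 mm⁴
Solid square: I = a⁴/12  ⇒  a = (12I)^(1/4) = (12×6.819×10^5)^(1/4) = 53.5 mm

a ≈ 53.5 mm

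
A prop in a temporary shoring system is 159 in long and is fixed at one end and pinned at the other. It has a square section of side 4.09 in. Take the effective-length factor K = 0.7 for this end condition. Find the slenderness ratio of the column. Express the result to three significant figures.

For a square r = a/√12 = 4.09/√12 = 1.181 in
L_e = K·L = 0.7 × 159 = 111.3 in
λ = L_e / r_min = 111.30 / 1.181 = 94.3

λ ≈ 94.3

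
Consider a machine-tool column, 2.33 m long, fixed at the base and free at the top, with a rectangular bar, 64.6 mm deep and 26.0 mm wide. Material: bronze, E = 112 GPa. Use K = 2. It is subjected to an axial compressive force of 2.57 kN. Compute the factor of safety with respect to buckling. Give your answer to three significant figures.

n ≈ 1.87

Buckling occurs about the weak axis: I_min = h·b³/12 with b = 26.0 mm (the shorter side).
I_min = 64.6×26.0³/12 = 9.462×10^4 mm⁴
I = 9.462×10^4 mm⁴ = 9.462×10^-8 m⁴
Effective length L_e = K·L = 2 × 2.33 = 4.660 m
P_cr = π²EI / L_e² = π² × 112×10⁹ × 9.462×10^-8 / 4.660² = 4.816×10^3 N
Factor of safety n = P_cr / P = 4.8163 / 2.57 = 1.87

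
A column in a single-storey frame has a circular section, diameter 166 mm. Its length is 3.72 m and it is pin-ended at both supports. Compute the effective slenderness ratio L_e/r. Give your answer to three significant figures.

λ ≈ 89.6

I = πd⁴/64 = π×166⁴/64 = 3.727×10^7 mm⁴
A = 2.164×10^4 mm²;  r_min = √(I/A) = √(3.727×10^7/2.164×10^4) = 41.50 mm
L_e = K·L = 1 × 3.72 m = 3.720 m = 3720.0 mm
λ = L_e / r_min = 3720.0 / 41.50 = 89.6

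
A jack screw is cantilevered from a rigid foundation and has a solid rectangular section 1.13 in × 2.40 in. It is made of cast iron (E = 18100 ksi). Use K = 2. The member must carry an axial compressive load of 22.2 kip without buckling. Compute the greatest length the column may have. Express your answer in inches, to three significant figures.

L_max ≈ 24.1 in

Buckling occurs about the weak axis: I_min = h·b³/12 with b = 1.13 in (the shorter side).
I_min = 2.40×1.13³/12 = 0.2886 in⁴
At the buckling limit P_cr = P = 2.220×10^4 lb
From P_cr = π²EI/(K·L)²:  L = (1/K)·√(π²EI/P_cr) = (1/2)·√(π²×1.81×10^7×0.2886/2.220×10^4)
L = 24.1 in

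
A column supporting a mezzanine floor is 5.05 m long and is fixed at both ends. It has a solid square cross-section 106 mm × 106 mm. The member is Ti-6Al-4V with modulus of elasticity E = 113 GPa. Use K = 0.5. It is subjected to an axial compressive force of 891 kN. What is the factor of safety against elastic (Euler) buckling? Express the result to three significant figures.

n ≈ 2.07

I = a⁴/12 = 106⁴/12 = 1.052×10^7 mm⁴
I = 1.052×10^7 mm⁴ = 1.052×10^-5 m⁴
Effective length L_e = K·L = 0.5 × 5.05 = 2.525 m
P_cr = π²EI / L_e² = π² × 113×10⁹ × 1.052×10^-5 / 2.525² = 1.840×10^6 N
Factor of safety n = P_cr / P = 1840.3 / 891 = 2.07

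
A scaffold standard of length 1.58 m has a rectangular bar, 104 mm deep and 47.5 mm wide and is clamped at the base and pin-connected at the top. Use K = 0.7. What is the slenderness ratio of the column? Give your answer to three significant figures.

For a rectangle r_min = b/√12 = 47.5/√12 = 13.71 mm
L_e = K·L = 0.7 × 1.58 m = 1.106 m = 1106.0 mm
λ = L_e / r_min = 1106.0 / 13.71 = 80.7

λ ≈ 80.7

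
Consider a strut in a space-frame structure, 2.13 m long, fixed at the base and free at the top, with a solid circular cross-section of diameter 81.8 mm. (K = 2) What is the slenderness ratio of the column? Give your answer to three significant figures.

λ ≈ 208

For a solid circle r = d/4 = 81.8/4 = 20.45 mm
L_e = K·L = 2 × 2.13 m = 4.260 m = 4260.0 mm
λ = L_e / r_min = 4260.0 / 20.45 = 208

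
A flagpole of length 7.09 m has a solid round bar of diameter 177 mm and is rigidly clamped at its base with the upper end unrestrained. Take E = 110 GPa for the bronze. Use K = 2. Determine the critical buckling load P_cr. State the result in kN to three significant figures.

P_cr ≈ 260 kN

I = πd⁴/64 = π×177⁴/64 = 4.818×10^7 mm⁴
I = 4.818×10^7 mm⁴ = 4.818×10^-5 m⁴
Effective length L_e = K·L = 2 × 7.09 = 14.18 m
P_cr = π²EI / L_e² = π² × 110×10⁹ × 4.818×10^-5 / 14.18² = 2.601×10^5 N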